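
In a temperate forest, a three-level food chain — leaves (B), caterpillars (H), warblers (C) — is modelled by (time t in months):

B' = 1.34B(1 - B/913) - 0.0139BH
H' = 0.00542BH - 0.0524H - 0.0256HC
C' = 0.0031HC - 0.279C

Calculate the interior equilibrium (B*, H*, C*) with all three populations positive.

B* ≈ 60.6, H* ≈ 90, C* ≈ 10.8

From dC/dt = 0: 0.0031H* = 0.279, so H* = 90.
From dB/dt = 0: 1.34(1 - B*/913) = 0.0139·90, giving B* = 913·(1 - 0.934) = 60.6.
From dH/dt = 0: 0.00542·60.6 - 0.0524 = 0.0256C*, so C* = 0.276/0.0256 = 10.8.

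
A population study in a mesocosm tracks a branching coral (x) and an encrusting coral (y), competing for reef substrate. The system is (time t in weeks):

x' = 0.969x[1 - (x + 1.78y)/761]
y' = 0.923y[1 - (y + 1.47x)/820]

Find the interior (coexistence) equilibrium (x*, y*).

x* ≈ 432, y* ≈ 185

Setting both brackets to zero gives the nullclines x + 1.78y = 761 and 1.47x + y = 820.
Substituting y = 820 - 1.47x into the first: x(1 - 1.78·1.47) = 761 - 1.78·820.
So x* = -699/-1.62 = 432, and then y* = 820 - 1.47·432 = 185.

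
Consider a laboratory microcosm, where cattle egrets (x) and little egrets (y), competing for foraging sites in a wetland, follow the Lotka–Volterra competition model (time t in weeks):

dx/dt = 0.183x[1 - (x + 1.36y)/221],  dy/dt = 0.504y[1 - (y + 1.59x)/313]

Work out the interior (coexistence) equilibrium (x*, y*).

Setting both brackets to zero gives the nullclines x + 1.36y = 221 and 1.59x + y = 313.
Substituting y = 313 - 1.59x into the first: x(1 - 1.36·1.59) = 221 - 1.36·313.
So x* = -205/-1.16 = 176, and then y* = 313 - 1.59·176 = 33.

x* ≈ 176, y* ≈ 33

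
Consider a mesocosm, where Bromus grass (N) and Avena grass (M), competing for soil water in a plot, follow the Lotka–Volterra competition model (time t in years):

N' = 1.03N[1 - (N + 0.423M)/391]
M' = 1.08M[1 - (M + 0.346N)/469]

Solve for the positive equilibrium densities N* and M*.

Setting both brackets to zero gives the nullclines N + 0.423M = 391 and 0.346N + M = 469.
Substituting M = 469 - 0.346N into the first: N(1 - 0.423·0.346) = 391 - 0.423·469.
So N* = 193/0.854 = 226, and then M* = 469 - 0.346·226 = 391.

N* ≈ 226, M* ≈ 391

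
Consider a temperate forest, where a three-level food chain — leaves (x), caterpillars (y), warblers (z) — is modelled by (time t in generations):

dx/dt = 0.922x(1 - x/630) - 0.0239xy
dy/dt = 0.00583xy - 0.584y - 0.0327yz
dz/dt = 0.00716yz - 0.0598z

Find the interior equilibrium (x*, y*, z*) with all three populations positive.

x* ≈ 494, y* ≈ 8.35, z* ≈ 70.1

From dz/dt = 0: 0.00716y* = 0.0598, so y* = 8.35.
From dx/dt = 0: 0.922(1 - x*/630) = 0.0239·8.35, giving x* = 630·(1 - 0.216) = 494.
From dy/dt = 0: 0.00583·494 - 0.584 = 0.0327z*, so z* = 2.29/0.0327 = 70.1.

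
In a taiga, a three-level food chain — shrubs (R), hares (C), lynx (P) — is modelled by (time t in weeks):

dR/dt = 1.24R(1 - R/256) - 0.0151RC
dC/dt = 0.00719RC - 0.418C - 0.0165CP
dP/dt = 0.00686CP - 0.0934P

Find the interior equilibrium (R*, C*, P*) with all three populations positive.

R* ≈ 214, C* ≈ 13.6, P* ≈ 67.7

From dP/dt = 0: 0.00686C* = 0.0934, so C* = 13.6.
From dR/dt = 0: 1.24(1 - R*/256) = 0.0151·13.6, giving R* = 256·(1 - 0.166) = 214.
From dC/dt = 0: 0.00719·214 - 0.418 = 0.0165P*, so P* = 1.12/0.0165 = 67.7.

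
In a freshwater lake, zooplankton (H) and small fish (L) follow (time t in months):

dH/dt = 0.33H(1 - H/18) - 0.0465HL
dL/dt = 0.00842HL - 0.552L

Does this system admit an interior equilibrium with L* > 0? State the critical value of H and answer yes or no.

Threshold H = 65.6; K < 65.6, so no, the predator goes extinct.

The predator equation gives dL/dt > 0 only when H > 0.552/0.00842 = 65.6.
Without the predator, H → K = 18. Since 18 < 65.6, the predator cannot invade.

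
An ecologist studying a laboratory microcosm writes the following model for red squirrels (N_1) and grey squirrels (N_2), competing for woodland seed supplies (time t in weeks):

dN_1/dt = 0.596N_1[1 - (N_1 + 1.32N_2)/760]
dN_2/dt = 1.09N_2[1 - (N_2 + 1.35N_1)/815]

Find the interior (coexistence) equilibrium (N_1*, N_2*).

N_1* ≈ 404, N_2* ≈ 270

Setting both brackets to zero gives the nullclines N_1 + 1.32N_2 = 760 and 1.35N_1 + N_2 = 815.
Substituting N_2 = 815 - 1.35N_1 into the first: N_1(1 - 1.32·1.35) = 760 - 1.32·815.
So N_1* = -316/-0.782 = 404, and then N_2* = 815 - 1.35·404 = 270.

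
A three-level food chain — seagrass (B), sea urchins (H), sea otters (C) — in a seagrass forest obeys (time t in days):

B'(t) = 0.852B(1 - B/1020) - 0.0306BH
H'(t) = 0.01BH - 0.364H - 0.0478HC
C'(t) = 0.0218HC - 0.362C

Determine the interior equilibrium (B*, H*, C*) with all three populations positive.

B* ≈ 412, H* ≈ 16.6, C* ≈ 78.5

From dC/dt = 0: 0.0218H* = 0.362, so H* = 16.6.
From dB/dt = 0: 0.852(1 - B*/1020) = 0.0306·16.6, giving B* = 1020·(1 - 0.596) = 412.
From dH/dt = 0: 0.01·412 - 0.364 = 0.0478C*, so C* = 3.75/0.0478 = 78.5.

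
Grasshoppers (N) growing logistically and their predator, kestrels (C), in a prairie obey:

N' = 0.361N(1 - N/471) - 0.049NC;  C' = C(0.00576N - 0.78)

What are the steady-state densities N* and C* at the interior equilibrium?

N* ≈ 135, C* ≈ 5.25

From dC/dt = 0 with C > 0: 0.00576N* = 0.78, so N* = 135.
Substitute into dN/dt = 0: 0.361(1 - 135/471) = 0.049C*.
The bracket is 0.712, giving C* = 0.257/0.049 = 5.25.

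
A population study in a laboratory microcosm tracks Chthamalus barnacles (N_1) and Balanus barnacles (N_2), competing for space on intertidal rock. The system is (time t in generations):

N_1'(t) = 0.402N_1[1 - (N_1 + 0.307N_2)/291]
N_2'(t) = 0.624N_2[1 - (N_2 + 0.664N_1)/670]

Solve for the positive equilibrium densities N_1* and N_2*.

Setting both brackets to zero gives the nullclines N_1 + 0.307N_2 = 291 and 0.664N_1 + N_2 = 670.
Substituting N_2 = 670 - 0.664N_1 into the first: N_1(1 - 0.307·0.664) = 291 - 0.307·670.
So N_1* = 85.3/0.796 = 107, and then N_2* = 670 - 0.664·107 = 599.

N_1* ≈ 107, N_2* ≈ 599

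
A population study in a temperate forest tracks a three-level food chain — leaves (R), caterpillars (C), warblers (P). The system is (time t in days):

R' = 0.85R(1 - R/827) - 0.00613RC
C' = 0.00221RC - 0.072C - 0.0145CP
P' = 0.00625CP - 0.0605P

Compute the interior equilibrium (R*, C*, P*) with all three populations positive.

From dP/dt = 0: 0.00625C* = 0.0605, so C* = 9.68.
From dR/dt = 0: 0.85(1 - R*/827) = 0.00613·9.68, giving R* = 827·(1 - 0.0698) = 769.
From dC/dt = 0: 0.00221·769 - 0.072 = 0.0145P*, so P* = 1.63/0.0145 = 112.

R* ≈ 769, C* ≈ 9.68, P* ≈ 112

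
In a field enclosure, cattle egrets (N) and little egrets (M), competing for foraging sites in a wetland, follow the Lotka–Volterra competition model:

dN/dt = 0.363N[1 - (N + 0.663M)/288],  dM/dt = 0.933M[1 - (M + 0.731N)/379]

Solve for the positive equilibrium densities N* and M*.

N* ≈ 71.3, M* ≈ 327

Setting both brackets to zero gives the nullclines N + 0.663M = 288 and 0.731N + M = 379.
Substituting M = 379 - 0.731N into the first: N(1 - 0.663·0.731) = 288 - 0.663·379.
So N* = 36.7/0.515 = 71.3, and then M* = 379 - 0.731·71.3 = 327.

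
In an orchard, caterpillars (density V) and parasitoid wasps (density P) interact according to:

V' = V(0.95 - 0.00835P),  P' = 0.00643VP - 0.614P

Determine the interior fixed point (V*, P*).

Set dP/dt = 0 with P > 0: 0.00643V - 0.614 = 0, so V* = 0.614/0.00643 = 95.5.
Set dV/dt = 0 with V > 0: 0.95 - 0.00835P = 0, so P* = 0.95/0.00835 = 114.

V* ≈ 95.5, P* ≈ 114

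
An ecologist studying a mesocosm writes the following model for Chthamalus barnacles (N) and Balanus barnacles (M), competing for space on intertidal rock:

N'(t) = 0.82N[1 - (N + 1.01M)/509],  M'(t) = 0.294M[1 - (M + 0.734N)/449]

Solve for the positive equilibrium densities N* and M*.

N* ≈ 215, M* ≈ 291

Setting both brackets to zero gives the nullclines N + 1.01M = 509 and 0.734N + M = 449.
Substituting M = 449 - 0.734N into the first: N(1 - 1.01·0.734) = 509 - 1.01·449.
So N* = 55.5/0.259 = 215, and then M* = 449 - 0.734·215 = 291.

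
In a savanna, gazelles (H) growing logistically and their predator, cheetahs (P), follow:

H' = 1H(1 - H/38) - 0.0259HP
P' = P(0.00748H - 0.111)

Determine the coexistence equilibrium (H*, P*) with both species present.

From dP/dt = 0 with P > 0: 0.00748H* = 0.111, so H* = 14.8.
Substitute into dH/dt = 0: 1(1 - 14.8/38) = 0.0259P*.
The bracket is 0.609, giving P* = 0.609/0.0259 = 23.5.

H* ≈ 14.8, P* ≈ 23.5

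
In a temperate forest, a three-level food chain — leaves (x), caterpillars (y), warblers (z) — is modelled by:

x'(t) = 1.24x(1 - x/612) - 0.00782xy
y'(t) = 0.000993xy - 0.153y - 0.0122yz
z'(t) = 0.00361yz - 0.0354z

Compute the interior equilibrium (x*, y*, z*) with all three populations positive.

x* ≈ 574, y* ≈ 9.81, z* ≈ 34.2

From dz/dt = 0: 0.00361y* = 0.0354, so y* = 9.81.
From dx/dt = 0: 1.24(1 - x*/612) = 0.00782·9.81, giving x* = 612·(1 - 0.0618) = 574.
From dy/dt = 0: 0.000993·574 - 0.153 = 0.0122z*, so z* = 0.417/0.0122 = 34.2.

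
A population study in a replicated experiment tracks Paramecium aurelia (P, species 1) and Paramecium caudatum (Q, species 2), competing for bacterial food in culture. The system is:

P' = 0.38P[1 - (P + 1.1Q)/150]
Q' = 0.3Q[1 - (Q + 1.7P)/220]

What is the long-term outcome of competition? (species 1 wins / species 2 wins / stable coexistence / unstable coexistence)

unstable coexistence (outcome depends on initial conditions)

Compare the nullcline intercepts: K1/α12 = 150/1.1 = 136 < K2 = 220; K2/α21 = 220/1.7 = 129 < K1 = 150.
Since both are reversed, neither can invade when rare; the interior point is a saddle.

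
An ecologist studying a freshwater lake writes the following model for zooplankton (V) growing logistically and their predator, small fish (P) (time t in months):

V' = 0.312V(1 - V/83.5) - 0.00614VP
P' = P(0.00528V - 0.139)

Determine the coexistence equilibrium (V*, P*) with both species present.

From dP/dt = 0 with P > 0: 0.00528V* = 0.139, so V* = 26.3.
Substitute into dV/dt = 0: 0.312(1 - 26.3/83.5) = 0.00614P*.
The bracket is 0.685, giving P* = 0.214/0.00614 = 34.8.

V* ≈ 26.3, P* ≈ 34.8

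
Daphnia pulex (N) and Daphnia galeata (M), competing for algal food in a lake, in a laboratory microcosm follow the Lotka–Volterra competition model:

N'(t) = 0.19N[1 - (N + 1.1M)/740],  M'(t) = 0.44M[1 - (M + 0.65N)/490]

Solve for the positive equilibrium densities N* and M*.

N* ≈ 705, M* ≈ 31.6

Setting both brackets to zero gives the nullclines N + 1.1M = 740 and 0.65N + M = 490.
Substituting M = 490 - 0.65N into the first: N(1 - 1.1·0.65) = 740 - 1.1·490.
So N* = 201/0.285 = 705, and then M* = 490 - 0.65·705 = 31.6.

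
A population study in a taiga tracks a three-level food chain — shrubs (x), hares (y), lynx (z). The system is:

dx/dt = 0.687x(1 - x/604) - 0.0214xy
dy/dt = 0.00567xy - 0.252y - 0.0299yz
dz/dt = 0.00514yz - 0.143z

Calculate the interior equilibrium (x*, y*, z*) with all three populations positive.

x* ≈ 80.6, y* ≈ 27.8, z* ≈ 6.85

From dz/dt = 0: 0.00514y* = 0.143, so y* = 27.8.
From dx/dt = 0: 0.687(1 - x*/604) = 0.0214·27.8, giving x* = 604·(1 - 0.867) = 80.6.
From dy/dt = 0: 0.00567·80.6 - 0.252 = 0.0299z*, so z* = 0.205/0.0299 = 6.85.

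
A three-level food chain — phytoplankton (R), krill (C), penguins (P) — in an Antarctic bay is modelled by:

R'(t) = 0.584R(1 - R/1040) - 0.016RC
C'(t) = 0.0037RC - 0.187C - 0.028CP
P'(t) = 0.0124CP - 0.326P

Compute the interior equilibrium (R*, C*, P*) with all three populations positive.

R* ≈ 291, C* ≈ 26.3, P* ≈ 31.8

From dP/dt = 0: 0.0124C* = 0.326, so C* = 26.3.
From dR/dt = 0: 0.584(1 - R*/1040) = 0.016·26.3, giving R* = 1040·(1 - 0.72) = 291.
From dC/dt = 0: 0.0037·291 - 0.187 = 0.028P*, so P* = 0.889/0.028 = 31.8.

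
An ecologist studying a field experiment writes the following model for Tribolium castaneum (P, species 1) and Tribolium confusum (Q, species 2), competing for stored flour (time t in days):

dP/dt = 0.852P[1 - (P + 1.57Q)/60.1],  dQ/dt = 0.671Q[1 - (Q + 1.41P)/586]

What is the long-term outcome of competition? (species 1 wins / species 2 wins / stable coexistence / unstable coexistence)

species 2 excludes species 1

Compare the nullcline intercepts: K1/α12 = 60.1/1.57 = 38.3 < K2 = 586; K2/α21 = 586/1.41 = 416 > K1 = 60.1.
Since the inequalities point opposite ways, species 2 can invade but species 1 cannot.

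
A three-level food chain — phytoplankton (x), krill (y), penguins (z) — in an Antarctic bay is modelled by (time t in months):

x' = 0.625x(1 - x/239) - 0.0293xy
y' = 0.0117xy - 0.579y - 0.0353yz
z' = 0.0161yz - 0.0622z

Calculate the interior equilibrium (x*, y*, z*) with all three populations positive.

x* ≈ 196, y* ≈ 3.86, z* ≈ 48.5

From dz/dt = 0: 0.0161y* = 0.0622, so y* = 3.86.
From dx/dt = 0: 0.625(1 - x*/239) = 0.0293·3.86, giving x* = 239·(1 - 0.181) = 196.
From dy/dt = 0: 0.0117·196 - 0.579 = 0.0353z*, so z* = 1.71/0.0353 = 48.5.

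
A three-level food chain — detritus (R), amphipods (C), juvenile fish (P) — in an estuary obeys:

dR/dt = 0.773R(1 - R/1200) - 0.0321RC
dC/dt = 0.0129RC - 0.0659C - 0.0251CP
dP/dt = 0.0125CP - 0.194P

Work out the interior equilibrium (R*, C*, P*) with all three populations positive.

From dP/dt = 0: 0.0125C* = 0.194, so C* = 15.5.
From dR/dt = 0: 0.773(1 - R*/1200) = 0.0321·15.5, giving R* = 1200·(1 - 0.644) = 427.
From dC/dt = 0: 0.0129·427 - 0.0659 = 0.0251P*, so P* = 5.44/0.0251 = 217.

R* ≈ 427, C* ≈ 15.5, P* ≈ 217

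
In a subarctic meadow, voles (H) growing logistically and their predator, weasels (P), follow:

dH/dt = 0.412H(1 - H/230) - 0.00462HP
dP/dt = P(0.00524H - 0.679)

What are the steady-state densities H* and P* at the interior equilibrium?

From dP/dt = 0 with P > 0: 0.00524H* = 0.679, so H* = 130.
Substitute into dH/dt = 0: 0.412(1 - 130/230) = 0.00462P*.
The bracket is 0.437, giving P* = 0.18/0.00462 = 38.9.

H* ≈ 130, P* ≈ 38.9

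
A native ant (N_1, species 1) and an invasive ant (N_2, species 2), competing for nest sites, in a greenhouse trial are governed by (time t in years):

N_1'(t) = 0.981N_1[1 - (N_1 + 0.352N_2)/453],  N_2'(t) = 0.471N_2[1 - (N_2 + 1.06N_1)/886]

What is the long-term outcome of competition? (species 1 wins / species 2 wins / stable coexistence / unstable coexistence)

stable coexistence

Compare the nullcline intercepts: K1/α12 = 453/0.352 = 1290 > K2 = 886; K2/α21 = 886/1.06 = 836 > K1 = 453.
Since both inequalities hold, each species can invade when rare, so the interior equilibrium is stable.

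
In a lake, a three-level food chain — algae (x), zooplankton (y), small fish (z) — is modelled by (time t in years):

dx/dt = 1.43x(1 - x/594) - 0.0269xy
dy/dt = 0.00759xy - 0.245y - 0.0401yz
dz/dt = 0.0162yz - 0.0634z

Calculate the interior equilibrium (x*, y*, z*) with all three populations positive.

From dz/dt = 0: 0.0162y* = 0.0634, so y* = 3.91.
From dx/dt = 0: 1.43(1 - x*/594) = 0.0269·3.91, giving x* = 594·(1 - 0.0736) = 550.
From dy/dt = 0: 0.00759·550 - 0.245 = 0.0401z*, so z* = 3.93/0.0401 = 98.

x* ≈ 550, y* ≈ 3.91, z* ≈ 98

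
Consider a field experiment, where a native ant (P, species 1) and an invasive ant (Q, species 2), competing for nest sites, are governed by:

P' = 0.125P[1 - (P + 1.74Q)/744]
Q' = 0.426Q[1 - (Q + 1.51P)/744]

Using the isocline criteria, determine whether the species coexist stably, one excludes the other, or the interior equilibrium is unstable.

unstable coexistence (outcome depends on initial conditions)

Compare the nullcline intercepts: K1/α12 = 744/1.74 = 428 < K2 = 744; K2/α21 = 744/1.51 = 493 < K1 = 744.
Since both are reversed, neither can invade when rare; the interior point is a saddle.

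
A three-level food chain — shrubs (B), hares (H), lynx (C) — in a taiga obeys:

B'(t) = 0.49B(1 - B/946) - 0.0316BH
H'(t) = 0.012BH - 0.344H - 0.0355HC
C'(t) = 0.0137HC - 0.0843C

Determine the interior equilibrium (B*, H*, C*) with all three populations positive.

From dC/dt = 0: 0.0137H* = 0.0843, so H* = 6.15.
From dB/dt = 0: 0.49(1 - B*/946) = 0.0316·6.15, giving B* = 946·(1 - 0.397) = 571.
From dH/dt = 0: 0.012·571 - 0.344 = 0.0355C*, so C* = 6.5/0.0355 = 183.

B* ≈ 571, H* ≈ 6.15, C* ≈ 183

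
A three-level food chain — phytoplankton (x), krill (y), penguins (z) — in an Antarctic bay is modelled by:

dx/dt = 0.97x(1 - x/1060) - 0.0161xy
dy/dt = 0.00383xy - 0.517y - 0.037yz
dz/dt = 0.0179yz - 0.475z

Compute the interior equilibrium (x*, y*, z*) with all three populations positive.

From dz/dt = 0: 0.0179y* = 0.475, so y* = 26.5.
From dx/dt = 0: 0.97(1 - x*/1060) = 0.0161·26.5, giving x* = 1060·(1 - 0.44) = 593.
From dy/dt = 0: 0.00383·593 - 0.517 = 0.037z*, so z* = 1.75/0.037 = 47.4.

x* ≈ 593, y* ≈ 26.5, z* ≈ 47.4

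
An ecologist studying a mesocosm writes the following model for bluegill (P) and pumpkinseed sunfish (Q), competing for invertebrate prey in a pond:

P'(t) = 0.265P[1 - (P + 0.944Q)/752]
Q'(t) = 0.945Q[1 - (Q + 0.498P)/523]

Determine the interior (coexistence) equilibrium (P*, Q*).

P* ≈ 487, Q* ≈ 280

Setting both brackets to zero gives the nullclines P + 0.944Q = 752 and 0.498P + Q = 523.
Substituting Q = 523 - 0.498P into the first: P(1 - 0.944·0.498) = 752 - 0.944·523.
So P* = 258/0.53 = 487, and then Q* = 523 - 0.498·487 = 280.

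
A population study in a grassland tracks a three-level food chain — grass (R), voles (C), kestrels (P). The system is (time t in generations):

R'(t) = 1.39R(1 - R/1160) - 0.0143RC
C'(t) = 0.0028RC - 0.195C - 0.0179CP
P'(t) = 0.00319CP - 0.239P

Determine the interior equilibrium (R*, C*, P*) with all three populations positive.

From dP/dt = 0: 0.00319C* = 0.239, so C* = 74.9.
From dR/dt = 0: 1.39(1 - R*/1160) = 0.0143·74.9, giving R* = 1160·(1 - 0.771) = 266.
From dC/dt = 0: 0.0028·266 - 0.195 = 0.0179P*, so P* = 0.55/0.0179 = 30.7.

R* ≈ 266, C* ≈ 74.9, P* ≈ 30.7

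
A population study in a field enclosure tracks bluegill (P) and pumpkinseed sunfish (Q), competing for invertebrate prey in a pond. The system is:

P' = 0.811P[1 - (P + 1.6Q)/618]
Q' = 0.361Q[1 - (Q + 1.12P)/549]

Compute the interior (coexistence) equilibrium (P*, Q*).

P* ≈ 329, Q* ≈ 181

Setting both brackets to zero gives the nullclines P + 1.6Q = 618 and 1.12P + Q = 549.
Substituting Q = 549 - 1.12P into the first: P(1 - 1.6·1.12) = 618 - 1.6·549.
So P* = -260/-0.792 = 329, and then Q* = 549 - 1.12·329 = 181.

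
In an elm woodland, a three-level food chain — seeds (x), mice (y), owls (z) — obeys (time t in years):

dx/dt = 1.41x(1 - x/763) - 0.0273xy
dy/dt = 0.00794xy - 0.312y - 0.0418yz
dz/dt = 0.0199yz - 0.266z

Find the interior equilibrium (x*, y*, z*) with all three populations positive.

x* ≈ 566, y* ≈ 13.4, z* ≈ 100

From dz/dt = 0: 0.0199y* = 0.266, so y* = 13.4.
From dx/dt = 0: 1.41(1 - x*/763) = 0.0273·13.4, giving x* = 763·(1 - 0.259) = 566.
From dy/dt = 0: 0.00794·566 - 0.312 = 0.0418z*, so z* = 4.18/0.0418 = 100.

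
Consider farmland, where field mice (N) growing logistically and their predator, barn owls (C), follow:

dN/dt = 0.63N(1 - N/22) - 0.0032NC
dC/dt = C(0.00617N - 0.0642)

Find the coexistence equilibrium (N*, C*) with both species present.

N* ≈ 10.4, C* ≈ 104

From dC/dt = 0 with C > 0: 0.00617N* = 0.0642, so N* = 10.4.
Substitute into dN/dt = 0: 0.63(1 - 10.4/22) = 0.0032C*.
The bracket is 0.527, giving C* = 0.332/0.0032 = 104.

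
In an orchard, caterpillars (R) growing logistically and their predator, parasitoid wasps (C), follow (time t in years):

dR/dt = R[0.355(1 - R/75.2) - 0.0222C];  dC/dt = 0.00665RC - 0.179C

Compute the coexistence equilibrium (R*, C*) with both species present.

R* ≈ 26.9, C* ≈ 10.3

From dC/dt = 0 with C > 0: 0.00665R* = 0.179, so R* = 26.9.
Substitute into dR/dt = 0: 0.355(1 - 26.9/75.2) = 0.0222C*.
The bracket is 0.642, giving C* = 0.228/0.0222 = 10.3.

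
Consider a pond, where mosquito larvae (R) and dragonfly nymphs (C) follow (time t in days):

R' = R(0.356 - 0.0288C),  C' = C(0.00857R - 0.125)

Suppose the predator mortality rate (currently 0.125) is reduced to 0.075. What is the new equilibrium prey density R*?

At the interior fixed point, setting dC/dt = 0 with C > 0 fixes R* = (predator death rate)/(RC coefficient) — independent of the other coefficients.
With the change, R* = 0.075/0.00857 = 8.75; it falls from 14.6.

R* ≈ 8.75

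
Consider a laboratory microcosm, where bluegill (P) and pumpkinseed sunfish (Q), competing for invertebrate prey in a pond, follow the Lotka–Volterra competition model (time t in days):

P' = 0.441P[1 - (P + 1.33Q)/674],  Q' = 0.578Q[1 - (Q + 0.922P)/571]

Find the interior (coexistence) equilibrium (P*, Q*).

P* ≈ 378, Q* ≈ 223

Setting both brackets to zero gives the nullclines P + 1.33Q = 674 and 0.922P + Q = 571.
Substituting Q = 571 - 0.922P into the first: P(1 - 1.33·0.922) = 674 - 1.33·571.
So P* = -85.4/-0.226 = 378, and then Q* = 571 - 0.922·378 = 223.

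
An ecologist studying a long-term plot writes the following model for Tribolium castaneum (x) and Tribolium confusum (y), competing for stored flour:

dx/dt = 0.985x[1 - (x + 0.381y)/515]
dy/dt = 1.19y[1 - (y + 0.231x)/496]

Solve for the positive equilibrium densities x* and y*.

Setting both brackets to zero gives the nullclines x + 0.381y = 515 and 0.231x + y = 496.
Substituting y = 496 - 0.231x into the first: x(1 - 0.381·0.231) = 515 - 0.381·496.
So x* = 326/0.912 = 357, and then y* = 496 - 0.231·357 = 413.

x* ≈ 357, y* ≈ 413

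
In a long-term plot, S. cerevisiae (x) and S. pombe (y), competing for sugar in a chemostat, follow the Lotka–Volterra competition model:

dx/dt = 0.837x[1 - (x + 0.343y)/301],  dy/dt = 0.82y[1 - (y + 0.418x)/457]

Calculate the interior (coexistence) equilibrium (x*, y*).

Setting both brackets to zero gives the nullclines x + 0.343y = 301 and 0.418x + y = 457.
Substituting y = 457 - 0.418x into the first: x(1 - 0.343·0.418) = 301 - 0.343·457.
So x* = 144/0.857 = 168, and then y* = 457 - 0.418·168 = 387.

x* ≈ 168, y* ≈ 387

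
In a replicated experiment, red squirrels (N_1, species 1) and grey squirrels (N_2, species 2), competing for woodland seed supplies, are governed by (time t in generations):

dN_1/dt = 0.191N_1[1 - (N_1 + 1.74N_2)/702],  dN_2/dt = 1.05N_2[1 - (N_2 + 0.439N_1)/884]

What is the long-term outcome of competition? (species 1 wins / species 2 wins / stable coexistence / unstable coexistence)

species 2 excludes species 1

Compare the nullcline intercepts: K1/α12 = 702/1.74 = 403 < K2 = 884; K2/α21 = 884/0.439 = 2010 > K1 = 702.
Since the inequalities point opposite ways, species 2 can invade but species 1 cannot.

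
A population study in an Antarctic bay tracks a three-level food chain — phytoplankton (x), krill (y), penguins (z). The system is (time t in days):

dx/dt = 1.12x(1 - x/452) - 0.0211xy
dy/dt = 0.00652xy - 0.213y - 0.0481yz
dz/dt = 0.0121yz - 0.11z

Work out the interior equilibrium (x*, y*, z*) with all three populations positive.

From dz/dt = 0: 0.0121y* = 0.11, so y* = 9.09.
From dx/dt = 0: 1.12(1 - x*/452) = 0.0211·9.09, giving x* = 452·(1 - 0.171) = 375.
From dy/dt = 0: 0.00652·375 - 0.213 = 0.0481z*, so z* = 2.23/0.0481 = 46.3.

x* ≈ 375, y* ≈ 9.09, z* ≈ 46.3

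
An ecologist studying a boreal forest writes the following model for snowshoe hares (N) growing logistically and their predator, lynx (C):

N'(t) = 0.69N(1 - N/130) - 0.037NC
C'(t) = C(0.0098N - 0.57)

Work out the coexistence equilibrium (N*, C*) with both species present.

From dC/dt = 0 with C > 0: 0.0098N* = 0.57, so N* = 58.2.
Substitute into dN/dt = 0: 0.69(1 - 58.2/130) = 0.037C*.
The bracket is 0.553, giving C* = 0.381/0.037 = 10.3.

N* ≈ 58.2, C* ≈ 10.3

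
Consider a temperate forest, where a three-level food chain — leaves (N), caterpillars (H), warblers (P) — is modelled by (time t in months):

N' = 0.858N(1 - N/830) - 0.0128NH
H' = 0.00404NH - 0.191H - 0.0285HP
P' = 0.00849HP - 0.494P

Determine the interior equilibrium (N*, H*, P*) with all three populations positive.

N* ≈ 110, H* ≈ 58.2, P* ≈ 8.82

From dP/dt = 0: 0.00849H* = 0.494, so H* = 58.2.
From dN/dt = 0: 0.858(1 - N*/830) = 0.0128·58.2, giving N* = 830·(1 - 0.868) = 110.
From dH/dt = 0: 0.00404·110 - 0.191 = 0.0285P*, so P* = 0.251/0.0285 = 8.82.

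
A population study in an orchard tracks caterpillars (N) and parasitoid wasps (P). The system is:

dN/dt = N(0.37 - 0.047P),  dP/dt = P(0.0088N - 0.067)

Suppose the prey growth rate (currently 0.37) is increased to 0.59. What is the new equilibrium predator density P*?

At the interior fixed point, setting dN/dt = 0 with N > 0 fixes P* = (prey growth rate)/(NP coefficient) — independent of the other coefficients.
With the change, P* = 0.59/0.047 = 12.6; it rises from 7.87.

P* ≈ 12.6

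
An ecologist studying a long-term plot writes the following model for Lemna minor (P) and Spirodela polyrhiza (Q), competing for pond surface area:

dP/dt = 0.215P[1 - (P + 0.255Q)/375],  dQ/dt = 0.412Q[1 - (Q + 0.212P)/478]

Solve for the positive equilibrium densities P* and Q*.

Setting both brackets to zero gives the nullclines P + 0.255Q = 375 and 0.212P + Q = 478.
Substituting Q = 478 - 0.212P into the first: P(1 - 0.255·0.212) = 375 - 0.255·478.
So P* = 253/0.946 = 268, and then Q* = 478 - 0.212·268 = 421.

P* ≈ 268, Q* ≈ 421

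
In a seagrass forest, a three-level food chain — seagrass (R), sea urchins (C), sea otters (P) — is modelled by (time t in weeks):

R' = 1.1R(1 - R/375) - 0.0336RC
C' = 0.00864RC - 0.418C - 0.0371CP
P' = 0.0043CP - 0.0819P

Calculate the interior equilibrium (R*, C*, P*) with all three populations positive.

R* ≈ 157, C* ≈ 19, P* ≈ 25.3

From dP/dt = 0: 0.0043C* = 0.0819, so C* = 19.
From dR/dt = 0: 1.1(1 - R*/375) = 0.0336·19, giving R* = 375·(1 - 0.582) = 157.
From dC/dt = 0: 0.00864·157 - 0.418 = 0.0371P*, so P* = 0.937/0.0371 = 25.3.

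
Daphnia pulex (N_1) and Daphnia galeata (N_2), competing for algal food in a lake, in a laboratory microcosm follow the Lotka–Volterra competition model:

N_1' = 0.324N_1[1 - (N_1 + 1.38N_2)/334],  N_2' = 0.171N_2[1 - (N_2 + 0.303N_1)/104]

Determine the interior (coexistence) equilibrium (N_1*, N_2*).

N_1* ≈ 327, N_2* ≈ 4.81

Setting both brackets to zero gives the nullclines N_1 + 1.38N_2 = 334 and 0.303N_1 + N_2 = 104.
Substituting N_2 = 104 - 0.303N_1 into the first: N_1(1 - 1.38·0.303) = 334 - 1.38·104.
So N_1* = 190/0.582 = 327, and then N_2* = 104 - 0.303·327 = 4.81.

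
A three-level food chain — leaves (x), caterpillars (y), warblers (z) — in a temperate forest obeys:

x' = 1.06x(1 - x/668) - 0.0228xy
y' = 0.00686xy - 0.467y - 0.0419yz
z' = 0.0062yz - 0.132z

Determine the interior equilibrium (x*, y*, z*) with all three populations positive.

x* ≈ 362, y* ≈ 21.3, z* ≈ 48.1

From dz/dt = 0: 0.0062y* = 0.132, so y* = 21.3.
From dx/dt = 0: 1.06(1 - x*/668) = 0.0228·21.3, giving x* = 668·(1 - 0.458) = 362.
From dy/dt = 0: 0.00686·362 - 0.467 = 0.0419z*, so z* = 2.02/0.0419 = 48.1.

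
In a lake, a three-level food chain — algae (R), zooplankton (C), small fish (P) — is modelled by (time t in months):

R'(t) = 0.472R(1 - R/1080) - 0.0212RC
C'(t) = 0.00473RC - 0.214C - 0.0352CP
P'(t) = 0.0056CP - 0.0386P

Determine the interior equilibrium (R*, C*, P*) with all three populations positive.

From dP/dt = 0: 0.0056C* = 0.0386, so C* = 6.89.
From dR/dt = 0: 0.472(1 - R*/1080) = 0.0212·6.89, giving R* = 1080·(1 - 0.31) = 746.
From dC/dt = 0: 0.00473·746 - 0.214 = 0.0352P*, so P* = 3.31/0.0352 = 94.1.

R* ≈ 746, C* ≈ 6.89, P* ≈ 94.1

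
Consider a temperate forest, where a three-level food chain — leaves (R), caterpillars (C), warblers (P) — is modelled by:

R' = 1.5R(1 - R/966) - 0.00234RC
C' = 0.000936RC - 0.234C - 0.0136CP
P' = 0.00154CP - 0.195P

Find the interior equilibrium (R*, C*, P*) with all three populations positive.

R* ≈ 775, C* ≈ 127, P* ≈ 36.1

From dP/dt = 0: 0.00154C* = 0.195, so C* = 127.
From dR/dt = 0: 1.5(1 - R*/966) = 0.00234·127, giving R* = 966·(1 - 0.198) = 775.
From dC/dt = 0: 0.000936·775 - 0.234 = 0.0136P*, so P* = 0.492/0.0136 = 36.1.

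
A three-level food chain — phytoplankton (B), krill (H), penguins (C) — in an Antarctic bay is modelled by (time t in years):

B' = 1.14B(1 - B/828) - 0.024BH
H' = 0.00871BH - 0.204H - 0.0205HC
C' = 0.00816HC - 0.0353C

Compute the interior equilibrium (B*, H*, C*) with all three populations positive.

From dC/dt = 0: 0.00816H* = 0.0353, so H* = 4.33.
From dB/dt = 0: 1.14(1 - B*/828) = 0.024·4.33, giving B* = 828·(1 - 0.0911) = 753.
From dH/dt = 0: 0.00871·753 - 0.204 = 0.0205C*, so C* = 6.35/0.0205 = 310.

B* ≈ 753, H* ≈ 4.33, C* ≈ 310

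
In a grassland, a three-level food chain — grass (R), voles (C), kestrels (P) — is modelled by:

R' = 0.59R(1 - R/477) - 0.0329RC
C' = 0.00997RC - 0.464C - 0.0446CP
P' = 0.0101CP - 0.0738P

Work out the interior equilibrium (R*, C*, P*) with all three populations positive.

R* ≈ 283, C* ≈ 7.31, P* ≈ 52.8

From dP/dt = 0: 0.0101C* = 0.0738, so C* = 7.31.
From dR/dt = 0: 0.59(1 - R*/477) = 0.0329·7.31, giving R* = 477·(1 - 0.407) = 283.
From dC/dt = 0: 0.00997·283 - 0.464 = 0.0446P*, so P* = 2.35/0.0446 = 52.8.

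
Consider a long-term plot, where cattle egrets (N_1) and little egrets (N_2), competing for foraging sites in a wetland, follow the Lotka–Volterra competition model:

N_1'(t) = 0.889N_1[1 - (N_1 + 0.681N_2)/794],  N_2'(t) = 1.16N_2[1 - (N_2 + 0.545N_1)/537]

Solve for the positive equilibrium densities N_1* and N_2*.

N_1* ≈ 681, N_2* ≈ 166

Setting both brackets to zero gives the nullclines N_1 + 0.681N_2 = 794 and 0.545N_1 + N_2 = 537.
Substituting N_2 = 537 - 0.545N_1 into the first: N_1(1 - 0.681·0.545) = 794 - 0.681·537.
So N_1* = 428/0.629 = 681, and then N_2* = 537 - 0.545·681 = 166.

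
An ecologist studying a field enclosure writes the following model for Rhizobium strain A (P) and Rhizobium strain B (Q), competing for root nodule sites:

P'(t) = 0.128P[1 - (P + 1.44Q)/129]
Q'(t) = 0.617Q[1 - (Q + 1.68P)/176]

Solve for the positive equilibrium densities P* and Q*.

P* ≈ 87.7, Q* ≈ 28.7

Setting both brackets to zero gives the nullclines P + 1.44Q = 129 and 1.68P + Q = 176.
Substituting Q = 176 - 1.68P into the first: P(1 - 1.44·1.68) = 129 - 1.44·176.
So P* = -124/-1.42 = 87.7, and then Q* = 176 - 1.68·87.7 = 28.7.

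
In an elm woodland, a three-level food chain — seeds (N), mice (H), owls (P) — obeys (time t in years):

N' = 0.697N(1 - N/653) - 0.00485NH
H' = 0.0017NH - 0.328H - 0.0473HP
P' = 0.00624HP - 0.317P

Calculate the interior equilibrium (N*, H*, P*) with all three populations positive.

From dP/dt = 0: 0.00624H* = 0.317, so H* = 50.8.
From dN/dt = 0: 0.697(1 - N*/653) = 0.00485·50.8, giving N* = 653·(1 - 0.353) = 422.
From dH/dt = 0: 0.0017·422 - 0.328 = 0.0473P*, so P* = 0.39/0.0473 = 8.24.

N* ≈ 422, H* ≈ 50.8, P* ≈ 8.24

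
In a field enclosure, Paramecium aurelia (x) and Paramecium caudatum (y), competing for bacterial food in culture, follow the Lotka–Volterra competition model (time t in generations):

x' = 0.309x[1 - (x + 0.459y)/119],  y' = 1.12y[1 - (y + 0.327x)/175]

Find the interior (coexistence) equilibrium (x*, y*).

Setting both brackets to zero gives the nullclines x + 0.459y = 119 and 0.327x + y = 175.
Substituting y = 175 - 0.327x into the first: x(1 - 0.459·0.327) = 119 - 0.459·175.
So x* = 38.7/0.85 = 45.5, and then y* = 175 - 0.327·45.5 = 160.

x* ≈ 45.5, y* ≈ 160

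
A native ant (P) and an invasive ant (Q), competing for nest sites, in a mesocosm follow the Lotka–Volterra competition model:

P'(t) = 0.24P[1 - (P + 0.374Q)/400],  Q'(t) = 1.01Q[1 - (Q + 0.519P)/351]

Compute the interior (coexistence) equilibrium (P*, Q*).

P* ≈ 333, Q* ≈ 178

Setting both brackets to zero gives the nullclines P + 0.374Q = 400 and 0.519P + Q = 351.
Substituting Q = 351 - 0.519P into the first: P(1 - 0.374·0.519) = 400 - 0.374·351.
So P* = 269/0.806 = 333, and then Q* = 351 - 0.519·333 = 178.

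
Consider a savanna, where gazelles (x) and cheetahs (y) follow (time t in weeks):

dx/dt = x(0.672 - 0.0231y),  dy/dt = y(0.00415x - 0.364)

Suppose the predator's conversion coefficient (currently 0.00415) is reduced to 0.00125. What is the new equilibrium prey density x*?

At the interior fixed point, setting dy/dt = 0 with y > 0 fixes x* = (predator death rate)/(xy coefficient) — independent of the other coefficients.
With the change, x* = 0.364/0.00125 = 291; it rises from 87.7.

x* ≈ 291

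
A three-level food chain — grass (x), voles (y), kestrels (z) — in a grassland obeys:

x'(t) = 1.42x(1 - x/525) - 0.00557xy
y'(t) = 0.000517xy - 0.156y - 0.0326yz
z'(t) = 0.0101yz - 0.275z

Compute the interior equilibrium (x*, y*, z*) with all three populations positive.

From dz/dt = 0: 0.0101y* = 0.275, so y* = 27.2.
From dx/dt = 0: 1.42(1 - x*/525) = 0.00557·27.2, giving x* = 525·(1 - 0.107) = 469.
From dy/dt = 0: 0.000517·469 - 0.156 = 0.0326z*, so z* = 0.0864/0.0326 = 2.65.

x* ≈ 469, y* ≈ 27.2, z* ≈ 2.65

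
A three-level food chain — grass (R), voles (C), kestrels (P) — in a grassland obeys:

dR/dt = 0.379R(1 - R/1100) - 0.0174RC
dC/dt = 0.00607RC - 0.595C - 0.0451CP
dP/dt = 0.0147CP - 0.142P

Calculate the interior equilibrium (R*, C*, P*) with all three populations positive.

R* ≈ 612, C* ≈ 9.66, P* ≈ 69.2

From dP/dt = 0: 0.0147C* = 0.142, so C* = 9.66.
From dR/dt = 0: 0.379(1 - R*/1100) = 0.0174·9.66, giving R* = 1100·(1 - 0.443) = 612.
From dC/dt = 0: 0.00607·612 - 0.595 = 0.0451P*, so P* = 3.12/0.0451 = 69.2.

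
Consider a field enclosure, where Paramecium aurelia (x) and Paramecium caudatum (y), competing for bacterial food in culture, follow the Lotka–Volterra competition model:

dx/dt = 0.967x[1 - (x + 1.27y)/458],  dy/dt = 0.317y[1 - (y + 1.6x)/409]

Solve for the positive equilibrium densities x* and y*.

x* ≈ 59.5, y* ≈ 314

Setting both brackets to zero gives the nullclines x + 1.27y = 458 and 1.6x + y = 409.
Substituting y = 409 - 1.6x into the first: x(1 - 1.27·1.6) = 458 - 1.27·409.
So x* = -61.4/-1.03 = 59.5, and then y* = 409 - 1.6·59.5 = 314.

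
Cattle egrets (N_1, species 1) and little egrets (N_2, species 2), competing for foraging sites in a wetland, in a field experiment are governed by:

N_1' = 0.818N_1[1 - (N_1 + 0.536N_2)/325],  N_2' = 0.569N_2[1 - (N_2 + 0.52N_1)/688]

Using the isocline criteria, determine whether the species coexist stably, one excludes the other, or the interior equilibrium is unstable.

species 2 excludes species 1

Compare the nullcline intercepts: K1/α12 = 325/0.536 = 606 < K2 = 688; K2/α21 = 688/0.52 = 1320 > K1 = 325.
Since the inequalities point opposite ways, species 2 can invade but species 1 cannot.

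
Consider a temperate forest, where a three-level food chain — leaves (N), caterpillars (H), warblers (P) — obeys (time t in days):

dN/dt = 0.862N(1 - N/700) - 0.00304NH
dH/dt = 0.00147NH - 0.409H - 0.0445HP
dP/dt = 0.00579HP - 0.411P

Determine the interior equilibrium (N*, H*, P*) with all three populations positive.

From dP/dt = 0: 0.00579H* = 0.411, so H* = 71.
From dN/dt = 0: 0.862(1 - N*/700) = 0.00304·71, giving N* = 700·(1 - 0.25) = 525.
From dH/dt = 0: 0.00147·525 - 0.409 = 0.0445P*, so P* = 0.362/0.0445 = 8.14.

N* ≈ 525, H* ≈ 71, P* ≈ 8.14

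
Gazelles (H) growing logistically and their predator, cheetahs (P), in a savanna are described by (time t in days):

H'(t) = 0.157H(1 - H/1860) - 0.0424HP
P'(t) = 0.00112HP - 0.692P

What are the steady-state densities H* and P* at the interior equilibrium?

H* ≈ 618, P* ≈ 2.47

From dP/dt = 0 with P > 0: 0.00112H* = 0.692, so H* = 618.
Substitute into dH/dt = 0: 0.157(1 - 618/1860) = 0.0424P*.
The bracket is 0.668, giving P* = 0.105/0.0424 = 2.47.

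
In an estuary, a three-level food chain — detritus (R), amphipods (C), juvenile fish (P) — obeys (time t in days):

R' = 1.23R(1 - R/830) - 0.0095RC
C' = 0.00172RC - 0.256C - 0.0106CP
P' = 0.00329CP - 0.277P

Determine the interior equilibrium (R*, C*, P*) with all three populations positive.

From dP/dt = 0: 0.00329C* = 0.277, so C* = 84.2.
From dR/dt = 0: 1.23(1 - R*/830) = 0.0095·84.2, giving R* = 830·(1 - 0.65) = 290.
From dC/dt = 0: 0.00172·290 - 0.256 = 0.0106P*, so P* = 0.243/0.0106 = 22.9.

R* ≈ 290, C* ≈ 84.2, P* ≈ 22.9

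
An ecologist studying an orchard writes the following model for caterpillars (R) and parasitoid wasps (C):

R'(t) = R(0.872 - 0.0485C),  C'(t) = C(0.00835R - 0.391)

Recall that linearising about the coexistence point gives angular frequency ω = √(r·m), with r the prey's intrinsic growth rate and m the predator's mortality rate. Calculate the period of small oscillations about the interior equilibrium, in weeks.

Here r = 0.872 and m = 0.391, so r·m = 0.341.
ω = √0.341 = 0.584 per week, hence T = 2π/ω ≈ 10.8 weeks.

T ≈ 10.8 weeks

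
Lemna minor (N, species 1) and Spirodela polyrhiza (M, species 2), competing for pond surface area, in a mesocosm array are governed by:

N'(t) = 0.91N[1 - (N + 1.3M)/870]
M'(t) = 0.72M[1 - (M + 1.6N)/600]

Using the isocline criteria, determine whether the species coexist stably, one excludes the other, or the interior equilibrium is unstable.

species 1 excludes species 2

Compare the nullcline intercepts: K1/α12 = 870/1.3 = 669 > K2 = 600; K2/α21 = 600/1.6 = 375 < K1 = 870.
Since the inequalities point opposite ways, species 1 can invade but species 2 cannot.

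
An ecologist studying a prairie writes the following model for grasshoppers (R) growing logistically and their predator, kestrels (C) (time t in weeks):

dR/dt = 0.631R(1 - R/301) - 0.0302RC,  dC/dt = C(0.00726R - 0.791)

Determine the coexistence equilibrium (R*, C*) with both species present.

From dC/dt = 0 with C > 0: 0.00726R* = 0.791, so R* = 109.
Substitute into dR/dt = 0: 0.631(1 - 109/301) = 0.0302C*.
The bracket is 0.638, giving C* = 0.403/0.0302 = 13.3.

R* ≈ 109, C* ≈ 13.3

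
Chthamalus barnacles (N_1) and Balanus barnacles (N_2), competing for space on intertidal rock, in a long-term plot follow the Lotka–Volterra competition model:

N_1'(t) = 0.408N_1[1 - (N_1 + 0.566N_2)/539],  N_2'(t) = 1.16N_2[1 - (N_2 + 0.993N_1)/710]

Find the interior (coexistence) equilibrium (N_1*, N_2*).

Setting both brackets to zero gives the nullclines N_1 + 0.566N_2 = 539 and 0.993N_1 + N_2 = 710.
Substituting N_2 = 710 - 0.993N_1 into the first: N_1(1 - 0.566·0.993) = 539 - 0.566·710.
So N_1* = 137/0.438 = 313, and then N_2* = 710 - 0.993·313 = 399.

N_1* ≈ 313, N_2* ≈ 399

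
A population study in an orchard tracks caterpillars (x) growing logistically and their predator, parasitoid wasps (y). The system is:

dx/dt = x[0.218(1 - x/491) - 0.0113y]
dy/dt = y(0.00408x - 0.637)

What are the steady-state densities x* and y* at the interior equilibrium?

x* ≈ 156, y* ≈ 13.2

From dy/dt = 0 with y > 0: 0.00408x* = 0.637, so x* = 156.
Substitute into dx/dt = 0: 0.218(1 - 156/491) = 0.0113y*.
The bracket is 0.682, giving y* = 0.149/0.0113 = 13.2.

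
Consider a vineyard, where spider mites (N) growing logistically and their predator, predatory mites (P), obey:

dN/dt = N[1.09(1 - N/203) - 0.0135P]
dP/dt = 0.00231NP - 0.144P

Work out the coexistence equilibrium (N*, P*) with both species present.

From dP/dt = 0 with P > 0: 0.00231N* = 0.144, so N* = 62.3.
Substitute into dN/dt = 0: 1.09(1 - 62.3/203) = 0.0135P*.
The bracket is 0.693, giving P* = 0.755/0.0135 = 55.9.

N* ≈ 62.3, P* ≈ 55.9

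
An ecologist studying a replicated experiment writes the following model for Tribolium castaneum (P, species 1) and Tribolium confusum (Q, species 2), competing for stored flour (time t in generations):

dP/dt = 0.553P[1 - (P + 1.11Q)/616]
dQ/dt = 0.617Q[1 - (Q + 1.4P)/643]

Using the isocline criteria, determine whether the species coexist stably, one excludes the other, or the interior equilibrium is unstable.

unstable coexistence (outcome depends on initial conditions)

Compare the nullcline intercepts: K1/α12 = 616/1.11 = 555 < K2 = 643; K2/α21 = 643/1.4 = 459 < K1 = 616.
Since both are reversed, neither can invade when rare; the interior point is a saddle.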